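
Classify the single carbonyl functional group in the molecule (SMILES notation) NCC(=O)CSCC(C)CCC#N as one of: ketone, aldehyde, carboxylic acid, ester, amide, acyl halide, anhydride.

The carbonyl is in the CO segment: –C(=O)– with carbon on both sides → ketone.

ketone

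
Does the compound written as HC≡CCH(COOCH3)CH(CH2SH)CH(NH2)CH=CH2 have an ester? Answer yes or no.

yes

C≡C triple bond → alkyne.
pendant –COOCH3: carbonyl C bonded to C and –OCH3 → ester.
pendant –CH2SH → thiol.
–NH2 on an sp³ carbon with no adjacent C=O → amine.
C=C double bond → alkene.
The CH(COOCH3) segment supplies the ester: pendant –COOCH3: carbonyl C bonded to C and –OCH3 → ester.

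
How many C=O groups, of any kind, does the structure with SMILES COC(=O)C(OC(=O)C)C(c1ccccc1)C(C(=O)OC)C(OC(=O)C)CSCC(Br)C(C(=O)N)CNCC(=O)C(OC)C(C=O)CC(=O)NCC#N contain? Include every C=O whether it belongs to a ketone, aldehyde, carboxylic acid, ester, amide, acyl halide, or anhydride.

CH3OOC: ester, 1 C=O (running total 1).
CH(OCOCH3): ester, 1 C=O (running total 2).
CH(COOCH3): ester, 1 C=O (running total 3).
CH(OCOCH3): ester, 1 C=O (running total 4).
CH(CONH2): amide, 1 C=O (running total 5).
CO: ketone, 1 C=O (running total 6).
CH(CHO): aldehyde, 1 C=O (running total 7).
CH2CONHCH2: amide, 1 C=O (running total 8).

8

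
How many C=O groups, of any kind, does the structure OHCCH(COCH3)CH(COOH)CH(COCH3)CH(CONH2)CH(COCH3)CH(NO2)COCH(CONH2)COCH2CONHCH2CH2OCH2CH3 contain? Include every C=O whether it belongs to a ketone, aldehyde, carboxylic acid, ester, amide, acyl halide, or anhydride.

OHC: aldehyde, 1 C=O (running total 1).
CH(COCH3): ketone, 1 C=O (running total 2).
CH(COOH): carboxylic acid, 1 C=O (running total 3).
CH(COCH3): ketone, 1 C=O (running total 4).
CH(CONH2): amide, 1 C=O (running total 5).
CH(COCH3): ketone, 1 C=O (running total 6).
CO: ketone, 1 C=O (running total 7).
CH(CONH2): amide, 1 C=O (running total 8).
CO: ketone, 1 C=O (running total 9).
CH2CONHCH2: amide, 1 C=O (running total 10).

10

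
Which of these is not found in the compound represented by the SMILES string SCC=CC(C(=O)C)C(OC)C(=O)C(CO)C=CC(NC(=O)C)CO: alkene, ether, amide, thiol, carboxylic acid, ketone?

thiol: present (HSCH2 — –SH on an sp³ carbon → thiol).
alkene: present (CH=CH — C=C double bond → alkene).
amide: present (CH(NHCOCH3) — pendant –NHC(=O)CH3: N bonded to a carbonyl → amide (not amine)).
ketone: present (CH(COCH3) — pendant –COCH3: carbonyl C bonded to two carbons → ketone).
ether: present (CH(OCH3) — pendant –OCH3: C–O–C with sp³ C, no adjacent C=O → ether).
carboxylic acid: absent. In CH(NHCOCH3), the carbonyl is bonded to nitrogen, not to –OH; that is an amide.

carboxylic acid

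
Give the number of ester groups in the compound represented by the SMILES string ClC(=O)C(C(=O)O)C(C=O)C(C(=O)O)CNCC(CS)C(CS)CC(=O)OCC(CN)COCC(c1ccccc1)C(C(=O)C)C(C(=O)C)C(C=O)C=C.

1

–C(=O)Cl: carbonyl C bonded to C and to a halogen → acyl halide (not alkyl halide).
pendant –COOH: carbonyl C bonded to C and –OH → carboxylic acid.
pendant –CHO: carbonyl C bonded to C and H → aldehyde.
pendant –COOH: carbonyl C bonded to C and –OH → carboxylic acid.
C–N–C with sp³ carbons and no adjacent C=O → amine (secondary).
pendant –CH2SH → thiol.
pendant –CH2SH → thiol.
–C(=O)–O–C with C on the carbonyl side → ester.
pendant –CH2NH2: N on sp³ C, no adjacent C=O → amine.
C–O–C with sp³ carbons on both sides and no adjacent C=O → ether.
pendant –C6H5: benzene ring → arene.
pendant –COCH3: carbonyl C bonded to two carbons → ketone.
pendant –COCH3: carbonyl C bonded to two carbons → ketone.
pendant –CHO: carbonyl C bonded to C and H → aldehyde.
C=C double bond → alkene.
Ester appears at: CH2COOCH2 → 1.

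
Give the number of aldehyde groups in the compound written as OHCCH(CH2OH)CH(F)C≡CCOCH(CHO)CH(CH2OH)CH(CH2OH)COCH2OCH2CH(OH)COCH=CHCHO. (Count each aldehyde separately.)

terminal –CHO: carbonyl C bonded to H and C → aldehyde.
pendant –CH2OH on an sp³ backbone C → alcohol.
halogen on an sp³ carbon → alkyl halide.
C≡C triple bond → alkyne.
–C(=O)– with carbon on both sides → ketone.
pendant –CHO: carbonyl C bonded to C and H → aldehyde.
pendant –CH2OH on an sp³ backbone C → alcohol.
pendant –CH2OH on an sp³ backbone C → alcohol.
–C(=O)– with carbon on both sides → ketone.
C–O–C with sp³ carbons on both sides and no adjacent C=O → ether.
–OH on an sp³ carbon → alcohol (secondary).
–C(=O)– with carbon on both sides → ketone.
C=C double bond → alkene.
terminal –CHO: carbonyl C bonded to H and C → aldehyde.
Aldehyde appears at: OHC, CH(CHO), CHO → 3.

3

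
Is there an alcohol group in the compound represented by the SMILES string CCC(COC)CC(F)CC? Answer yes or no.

Taking each segment in turn:
  CH(CH2OCH3): pendant –CH2OCH3: C–O–C linkage → ether.
  CH(F): halogen on an sp³ carbon → alkyl halide.
The groups actually present are: alkyl halide, ether.

no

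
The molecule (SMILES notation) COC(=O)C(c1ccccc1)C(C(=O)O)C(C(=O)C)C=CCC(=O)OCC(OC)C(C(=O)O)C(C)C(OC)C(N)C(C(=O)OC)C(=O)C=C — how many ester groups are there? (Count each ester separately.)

3

CH3O–C(=O)–: carbonyl C bonded to C and to –OCH3 → ester (not ketone + ether).
pendant –C6H5: benzene ring → arene.
pendant –COOH: carbonyl C bonded to C and –OH → carboxylic acid.
pendant –COCH3: carbonyl C bonded to two carbons → ketone.
C=C double bond → alkene.
–C(=O)–O–C with C on the carbonyl side → ester.
pendant –OCH3: C–O–C with sp³ C, no adjacent C=O → ether.
pendant –COOH: carbonyl C bonded to C and –OH → carboxylic acid.
pendant –OCH3: C–O–C with sp³ C, no adjacent C=O → ether.
–NH2 on an sp³ carbon with no adjacent C=O → amine.
pendant –COOCH3: carbonyl C bonded to C and –OCH3 → ester.
–C(=O)– with carbon on both sides → ketone.
C=C double bond → alkene.
Ester appears at: CH3OOC, CH2COOCH2, CH(COOCH3) → 3.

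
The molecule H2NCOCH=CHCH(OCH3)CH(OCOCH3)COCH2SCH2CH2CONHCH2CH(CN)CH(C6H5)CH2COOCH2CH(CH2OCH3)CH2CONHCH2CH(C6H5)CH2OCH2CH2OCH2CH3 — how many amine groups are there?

Taking each segment in turn:
  H2NCO: –C(=O)NH2: carbonyl C bonded to C and to N → amide (the N is not a separate amine).
  CH=CH: C=C double bond → alkene.
  CH(OCH3): pendant –OCH3: C–O–C with sp³ C, no adjacent C=O → ether.
  CH(OCOCH3): pendant –OC(=O)CH3: an acyloxy group → ester.
  CO: –C(=O)– with carbon on both sides → ketone.
  CH2SCH2: C–S–C linkage → sulfide (thioether).
  CH2CONHCH2: –C(=O)–N– linkage → amide (the N is not an amine).
  CH(CN): pendant –C≡N: nitrile.
  CH(C6H5): pendant –C6H5: benzene ring → arene.
  CH2COOCH2: –C(=O)–O–C with C on the carbonyl side → ester.
  CH(CH2OCH3): pendant –CH2OCH3: C–O–C linkage → ether.
  CH2CONHCH2: –C(=O)–N– linkage → amide (the N is not an amine).
  CH(C6H5): pendant –C6H5: benzene ring → arene.
  CH2OCH2: C–O–C with sp³ carbons on both sides and no adjacent C=O → ether.
  CH2OCH2: C–O–C with sp³ carbons on both sides and no adjacent C=O → ether.
No segment is a amine: H2NCO is amide, not amine; CH2CONHCH2 is amide, not amine; CH(CN) is nitrile, not amine. → 0.

0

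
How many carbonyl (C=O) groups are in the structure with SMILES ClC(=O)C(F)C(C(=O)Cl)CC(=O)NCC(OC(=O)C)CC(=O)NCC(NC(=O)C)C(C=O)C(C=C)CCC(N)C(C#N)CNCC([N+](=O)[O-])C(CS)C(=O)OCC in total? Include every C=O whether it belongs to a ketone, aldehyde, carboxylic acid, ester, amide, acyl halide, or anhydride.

8

ClCO: acyl halide, 1 C=O (running total 1).
CH(COCl): acyl halide, 1 C=O (running total 2).
CH2CONHCH2: amide, 1 C=O (running total 3).
CH(OCOCH3): ester, 1 C=O (running total 4).
CH2CONHCH2: amide, 1 C=O (running total 5).
CH(NHCOCH3): amide, 1 C=O (running total 6).
CH(CHO): aldehyde, 1 C=O (running total 7).
COOCH2CH3: ester, 1 C=O (running total 8).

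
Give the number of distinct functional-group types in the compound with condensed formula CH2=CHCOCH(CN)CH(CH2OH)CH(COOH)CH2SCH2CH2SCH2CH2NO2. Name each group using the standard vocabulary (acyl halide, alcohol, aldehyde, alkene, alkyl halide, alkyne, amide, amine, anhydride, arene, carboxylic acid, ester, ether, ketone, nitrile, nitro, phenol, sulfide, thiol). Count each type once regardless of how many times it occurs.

7

Working along the chain:
  CH2=CH: C=C double bond → alkene.
  CO: –C(=O)– with carbon on both sides → ketone.
  CH(CN): pendant –C≡N: nitrile.
  CH(CH2OH): pendant –CH2OH on an sp³ backbone C → alcohol.
  CH(COOH): pendant –COOH: carbonyl C bonded to C and –OH → carboxylic acid.
  CH2SCH2: C–S–C linkage → sulfide (thioether).
  CH2SCH2: C–S–C linkage → sulfide (thioether).
  CH2NO2: –NO2 on carbon → nitro group.
Distinct types present: alcohol, alkene, carboxylic acid, ketone, nitrile, nitro, sulfide.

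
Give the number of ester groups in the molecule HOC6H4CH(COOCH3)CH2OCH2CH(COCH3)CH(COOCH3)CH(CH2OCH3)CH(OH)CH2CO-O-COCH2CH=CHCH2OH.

Reading the structure from left to right:
  HOC6H4: –OH attached directly to an aromatic ring → phenol (not alcohol); the ring itself is an arene.
  CH(COOCH3): pendant –COOCH3: carbonyl C bonded to C and –OCH3 → ester.
  CH2OCH2: C–O–C with sp³ carbons on both sides and no adjacent C=O → ether.
  CH(COCH3): pendant –COCH3: carbonyl C bonded to two carbons → ketone.
  CH(COOCH3): pendant –COOCH3: carbonyl C bonded to C and –OCH3 → ester.
  CH(CH2OCH3): pendant –CH2OCH3: C–O–C linkage → ether.
  CH(OH): –OH on an sp³ carbon → alcohol (secondary).
  CH2CO-O-COCH2: two acyl groups sharing one oxygen, –C(=O)–O–C(=O)– → anhydride.
  CH=CH: C=C double bond → alkene.
  CH2OH: –OH on an sp³ carbon → alcohol.
Ester appears at: CH(COOCH3), CH(COOCH3) → 2.

2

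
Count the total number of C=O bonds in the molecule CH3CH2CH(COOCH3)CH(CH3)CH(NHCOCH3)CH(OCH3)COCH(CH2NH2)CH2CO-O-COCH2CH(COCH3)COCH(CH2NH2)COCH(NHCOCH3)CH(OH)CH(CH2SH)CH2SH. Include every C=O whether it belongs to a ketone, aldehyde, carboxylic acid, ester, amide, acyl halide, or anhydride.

CH(COOCH3): ester, 1 C=O (running total 1).
CH(NHCOCH3): amide, 1 C=O (running total 2).
CO: ketone, 1 C=O (running total 3).
CH2CO-O-COCH2: anhydride, 2 C=O (running total 5).
CH(COCH3): ketone, 1 C=O (running total 6).
CO: ketone, 1 C=O (running total 7).
CO: ketone, 1 C=O (running total 8).
CH(NHCOCH3): amide, 1 C=O (running total 9).

9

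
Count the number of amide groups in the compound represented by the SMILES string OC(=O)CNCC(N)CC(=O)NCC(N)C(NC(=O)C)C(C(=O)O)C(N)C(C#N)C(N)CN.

Taking each segment in turn:
  HOOC: –COOH: carbonyl C bonded to –OH and C → carboxylic acid (the –OH is not a separate alcohol).
  CH2NHCH2: C–N–C with sp³ carbons and no adjacent C=O → amine (secondary).
  CH(NH2): –NH2 on an sp³ carbon with no adjacent C=O → amine.
  CH2CONHCH2: –C(=O)–N– linkage → amide (the N is not an amine).
  CH(NH2): –NH2 on an sp³ carbon with no adjacent C=O → amine.
  CH(NHCOCH3): pendant –NHC(=O)CH3: N bonded to a carbonyl → amide (not amine).
  CH(COOH): pendant –COOH: carbonyl C bonded to C and –OH → carboxylic acid.
  CH(NH2): –NH2 on an sp³ carbon with no adjacent C=O → amine.
  CH(CN): pendant –C≡N: nitrile.
  CH(NH2): –NH2 on an sp³ carbon with no adjacent C=O → amine.
  CH2NH2: –NH2 on an sp³ carbon with no adjacent C=O → amine.
Amide appears at: CH2CONHCH2, CH(NHCOCH3) → 2.

2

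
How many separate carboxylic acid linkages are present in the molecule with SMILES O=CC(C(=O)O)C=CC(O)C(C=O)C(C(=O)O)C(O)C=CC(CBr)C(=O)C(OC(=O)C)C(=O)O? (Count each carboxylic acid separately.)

3

Reading the structure from left to right:
  OHC: terminal –CHO: carbonyl C bonded to H and C → aldehyde.
  CH(COOH): pendant –COOH: carbonyl C bonded to C and –OH → carboxylic acid.
  CH=CH: C=C double bond → alkene.
  CH(OH): –OH on an sp³ carbon → alcohol (secondary).
  CH(CHO): pendant –CHO: carbonyl C bonded to C and H → aldehyde.
  CH(COOH): pendant –COOH: carbonyl C bonded to C and –OH → carboxylic acid.
  CH(OH): –OH on an sp³ carbon → alcohol (secondary).
  CH=CH: C=C double bond → alkene.
  CH(CH2Br): pendant –CH2X: halogen on sp³ carbon → alkyl halide.
  CO: –C(=O)– with carbon on both sides → ketone.
  CH(OCOCH3): pendant –OC(=O)CH3: an acyloxy group → ester.
  COOH: –COOH: carbonyl C bonded to –OH and C → carboxylic acid (the –OH is not a separate alcohol).
Carboxylic acid appears at: CH(COOH), CH(COOH), COOH → 3.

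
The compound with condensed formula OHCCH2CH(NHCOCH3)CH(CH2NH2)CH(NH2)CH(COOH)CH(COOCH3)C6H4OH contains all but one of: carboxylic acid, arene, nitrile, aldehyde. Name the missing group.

nitrile

carboxylic acid: present (CH(COOH) — pendant –COOH: carbonyl C bonded to C and –OH → carboxylic acid).
arene: present (C6H4OH — –OH attached directly to an aromatic ring → phenol (not alcohol); the ring itself is an arene).
aldehyde: present (OHC — terminal –CHO: carbonyl C bonded to H and C → aldehyde).
nitrile: no segment matches this pattern.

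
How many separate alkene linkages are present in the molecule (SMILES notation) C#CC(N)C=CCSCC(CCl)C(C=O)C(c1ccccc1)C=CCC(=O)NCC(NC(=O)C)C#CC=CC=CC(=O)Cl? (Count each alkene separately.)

4

C≡C triple bond → alkyne.
–NH2 on an sp³ carbon with no adjacent C=O → amine.
C=C double bond → alkene.
C–S–C linkage → sulfide (thioether).
pendant –CH2X: halogen on sp³ carbon → alkyl halide.
pendant –CHO: carbonyl C bonded to C and H → aldehyde.
pendant –C6H5: benzene ring → arene.
C=C double bond → alkene.
–C(=O)–N– linkage → amide (the N is not an amine).
pendant –NHC(=O)CH3: N bonded to a carbonyl → amide (not amine).
C≡C triple bond → alkyne.
C=C double bond → alkene.
C=C double bond → alkene.
–C(=O)Cl: carbonyl C bonded to C and to a halogen → acyl halide (not alkyl halide).
Alkene appears at: CH=CH, CH=CH, CH=CH, CH=CH → 4.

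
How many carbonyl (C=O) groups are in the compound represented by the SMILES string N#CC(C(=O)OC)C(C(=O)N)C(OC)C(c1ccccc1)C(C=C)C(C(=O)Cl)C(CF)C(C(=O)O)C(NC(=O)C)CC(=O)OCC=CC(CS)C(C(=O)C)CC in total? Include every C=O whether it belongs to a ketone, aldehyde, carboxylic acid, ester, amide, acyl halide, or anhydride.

7

CH(COOCH3): ester, 1 C=O (running total 1).
CH(CONH2): amide, 1 C=O (running total 2).
CH(COCl): acyl halide, 1 C=O (running total 3).
CH(COOH): carboxylic acid, 1 C=O (running total 4).
CH(NHCOCH3): amide, 1 C=O (running total 5).
CH2COOCH2: ester, 1 C=O (running total 6).
CH(COCH3): ketone, 1 C=O (running total 7).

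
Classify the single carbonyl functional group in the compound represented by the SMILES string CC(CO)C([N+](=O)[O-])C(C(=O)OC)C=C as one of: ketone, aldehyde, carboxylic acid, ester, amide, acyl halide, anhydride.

The carbonyl is in the CH(COOCH3) segment: pendant –COOCH3: carbonyl C bonded to C and –OCH3 → ester.

ester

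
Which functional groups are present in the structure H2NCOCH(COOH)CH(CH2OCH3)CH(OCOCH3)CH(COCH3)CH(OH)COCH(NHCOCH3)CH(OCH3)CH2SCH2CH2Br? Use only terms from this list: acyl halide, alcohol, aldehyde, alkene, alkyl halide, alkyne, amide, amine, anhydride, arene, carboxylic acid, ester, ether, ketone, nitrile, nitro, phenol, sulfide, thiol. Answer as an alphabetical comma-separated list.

alcohol, alkyl halide, amide, carboxylic acid, ester, ether, ketone, sulfide

–C(=O)NH2: carbonyl C bonded to C and to N → amide (the N is not a separate amine).
pendant –COOH: carbonyl C bonded to C and –OH → carboxylic acid.
pendant –CH2OCH3: C–O–C linkage → ether.
pendant –OC(=O)CH3: an acyloxy group → ester.
pendant –COCH3: carbonyl C bonded to two carbons → ketone.
–OH on an sp³ carbon → alcohol (secondary).
–C(=O)– with carbon on both sides → ketone.
pendant –NHC(=O)CH3: N bonded to a carbonyl → amide (not amine).
pendant –OCH3: C–O–C with sp³ C, no adjacent C=O → ether.
C–S–C linkage → sulfide (thioether).
halogen on an sp³ carbon → alkyl halide.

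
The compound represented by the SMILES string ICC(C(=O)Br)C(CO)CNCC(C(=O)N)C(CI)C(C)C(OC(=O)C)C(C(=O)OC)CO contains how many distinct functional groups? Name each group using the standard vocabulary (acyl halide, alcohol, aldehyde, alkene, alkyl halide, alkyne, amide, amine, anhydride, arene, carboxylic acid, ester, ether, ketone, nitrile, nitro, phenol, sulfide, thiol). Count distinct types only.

6

halogen on an sp³ carbon → alkyl halide.
pendant –C(=O)X: carbonyl C bonded to C and halogen → acyl halide.
pendant –CH2OH on an sp³ backbone C → alcohol.
C–N–C with sp³ carbons and no adjacent C=O → amine (secondary).
pendant –CONH2: carbonyl C bonded to C and N → amide.
pendant –CH2X: halogen on sp³ carbon → alkyl halide.
pendant –OC(=O)CH3: an acyloxy group → ester.
pendant –COOCH3: carbonyl C bonded to C and –OCH3 → ester.
–OH on an sp³ carbon → alcohol.
Distinct types present: acyl halide, alcohol, alkyl halide, amide, amine, ester.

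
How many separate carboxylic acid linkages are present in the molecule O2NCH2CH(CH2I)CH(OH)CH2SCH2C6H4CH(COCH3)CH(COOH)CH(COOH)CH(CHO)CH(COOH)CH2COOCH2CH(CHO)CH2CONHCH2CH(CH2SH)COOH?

4

–NO2 on carbon → nitro group.
pendant –CH2X: halogen on sp³ carbon → alkyl halide.
–OH on an sp³ carbon → alcohol (secondary).
C–S–C linkage → sulfide (thioether).
para-disubstituted benzene ring → arene.
pendant –COCH3: carbonyl C bonded to two carbons → ketone.
pendant –COOH: carbonyl C bonded to C and –OH → carboxylic acid.
pendant –COOH: carbonyl C bonded to C and –OH → carboxylic acid.
pendant –CHO: carbonyl C bonded to C and H → aldehyde.
pendant –COOH: carbonyl C bonded to C and –OH → carboxylic acid.
–C(=O)–O–C with C on the carbonyl side → ester.
pendant –CHO: carbonyl C bonded to C and H → aldehyde.
–C(=O)–N– linkage → amide (the N is not an amine).
pendant –CH2SH → thiol.
–COOH: carbonyl C bonded to –OH and C → carboxylic acid (the –OH is not a separate alcohol).
Carboxylic acid appears at: CH(COOH), CH(COOH), CH(COOH), COOH → 4.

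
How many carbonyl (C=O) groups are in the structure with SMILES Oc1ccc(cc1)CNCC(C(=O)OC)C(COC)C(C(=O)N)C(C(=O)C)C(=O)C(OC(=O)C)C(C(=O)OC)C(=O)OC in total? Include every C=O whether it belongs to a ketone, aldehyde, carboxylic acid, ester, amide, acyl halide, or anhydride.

CH(COOCH3): ester, 1 C=O (running total 1).
CH(CONH2): amide, 1 C=O (running total 2).
CH(COCH3): ketone, 1 C=O (running total 3).
CO: ketone, 1 C=O (running total 4).
CH(OCOCH3): ester, 1 C=O (running total 5).
CH(COOCH3): ester, 1 C=O (running total 6).
COOCH3: ester, 1 C=O (running total 7).

7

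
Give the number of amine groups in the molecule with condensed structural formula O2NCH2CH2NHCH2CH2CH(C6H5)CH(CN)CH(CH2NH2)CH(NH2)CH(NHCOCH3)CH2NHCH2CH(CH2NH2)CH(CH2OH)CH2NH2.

6

Taking each segment in turn:
  O2NCH2: –NO2 on carbon → nitro group.
  CH2NHCH2: C–N–C with sp³ carbons and no adjacent C=O → amine (secondary).
  CH(C6H5): pendant –C6H5: benzene ring → arene.
  CH(CN): pendant –C≡N: nitrile.
  CH(CH2NH2): pendant –CH2NH2: N on sp³ C, no adjacent C=O → amine.
  CH(NH2): –NH2 on an sp³ carbon with no adjacent C=O → amine.
  CH(NHCOCH3): pendant –NHC(=O)CH3: N bonded to a carbonyl → amide (not amine).
  CH2NHCH2: C–N–C with sp³ carbons and no adjacent C=O → amine (secondary).
  CH(CH2NH2): pendant –CH2NH2: N on sp³ C, no adjacent C=O → amine.
  CH(CH2OH): pendant –CH2OH on an sp³ backbone C → alcohol.
  CH2NH2: –NH2 on an sp³ carbon with no adjacent C=O → amine.
Amine appears at: CH2NHCH2, CH(CH2NH2), CH(NH2), CH2NHCH2, CH(CH2NH2), CH2NH2 → 6.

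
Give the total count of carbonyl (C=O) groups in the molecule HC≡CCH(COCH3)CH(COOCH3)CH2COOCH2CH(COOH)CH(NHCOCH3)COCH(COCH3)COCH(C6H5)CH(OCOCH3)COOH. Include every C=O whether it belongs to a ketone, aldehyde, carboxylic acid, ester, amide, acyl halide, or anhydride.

CH(COCH3): ketone, 1 C=O (running total 1).
CH(COOCH3): ester, 1 C=O (running total 2).
CH2COOCH2: ester, 1 C=O (running total 3).
CH(COOH): carboxylic acid, 1 C=O (running total 4).
CH(NHCOCH3): amide, 1 C=O (running total 5).
CO: ketone, 1 C=O (running total 6).
CH(COCH3): ketone, 1 C=O (running total 7).
CO: ketone, 1 C=O (running total 8).
CH(OCOCH3): ester, 1 C=O (running total 9).
COOH: carboxylic acid, 1 C=O (running total 10).

10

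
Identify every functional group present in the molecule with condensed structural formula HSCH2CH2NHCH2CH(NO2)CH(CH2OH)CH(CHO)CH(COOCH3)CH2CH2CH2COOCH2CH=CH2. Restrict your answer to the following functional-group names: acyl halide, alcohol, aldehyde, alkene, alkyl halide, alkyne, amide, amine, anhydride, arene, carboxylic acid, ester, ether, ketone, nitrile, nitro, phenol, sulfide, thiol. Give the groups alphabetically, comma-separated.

–SH on an sp³ carbon → thiol.
C–N–C with sp³ carbons and no adjacent C=O → amine (secondary).
–NO2 on an sp³ carbon → nitro (the N=O is not a carbonyl).
pendant –CH2OH on an sp³ backbone C → alcohol.
pendant –CHO: carbonyl C bonded to C and H → aldehyde.
pendant –COOCH3: carbonyl C bonded to C and –OCH3 → ester.
–C(=O)–O–C with C on the carbonyl side → ester.
C=C double bond → alkene.

alcohol, aldehyde, alkene, amine, ester, nitro, thiol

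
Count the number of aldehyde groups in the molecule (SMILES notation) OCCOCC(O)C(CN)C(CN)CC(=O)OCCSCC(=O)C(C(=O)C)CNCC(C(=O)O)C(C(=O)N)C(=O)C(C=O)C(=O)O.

Reading the structure from left to right:
  HOCH2: HO– on an sp³ carbon → alcohol.
  CH2OCH2: C–O–C with sp³ carbons on both sides and no adjacent C=O → ether.
  CH(OH): –OH on an sp³ carbon → alcohol (secondary).
  CH(CH2NH2): pendant –CH2NH2: N on sp³ C, no adjacent C=O → amine.
  CH(CH2NH2): pendant –CH2NH2: N on sp³ C, no adjacent C=O → amine.
  CH2COOCH2: –C(=O)–O–C with C on the carbonyl side → ester.
  CH2SCH2: C–S–C linkage → sulfide (thioether).
  CO: –C(=O)– with carbon on both sides → ketone.
  CH(COCH3): pendant –COCH3: carbonyl C bonded to two carbons → ketone.
  CH2NHCH2: C–N–C with sp³ carbons and no adjacent C=O → amine (secondary).
  CH(COOH): pendant –COOH: carbonyl C bonded to C and –OH → carboxylic acid.
  CH(CONH2): pendant –CONH2: carbonyl C bonded to C and N → amide.
  CO: –C(=O)– with carbon on both sides → ketone.
  CH(CHO): pendant –CHO: carbonyl C bonded to C and H → aldehyde.
  COOH: –COOH: carbonyl C bonded to –OH and C → carboxylic acid (the –OH is not a separate alcohol).
Aldehyde appears at: CH(CHO) → 1.

1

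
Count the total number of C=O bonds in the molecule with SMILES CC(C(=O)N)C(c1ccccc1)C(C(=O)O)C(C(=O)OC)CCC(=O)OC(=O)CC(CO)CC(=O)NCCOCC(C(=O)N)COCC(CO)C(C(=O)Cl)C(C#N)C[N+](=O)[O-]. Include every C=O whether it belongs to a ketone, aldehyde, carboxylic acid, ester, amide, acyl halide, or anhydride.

CH(CONH2): amide, 1 C=O (running total 1).
CH(COOH): carboxylic acid, 1 C=O (running total 2).
CH(COOCH3): ester, 1 C=O (running total 3).
CH2CO-O-COCH2: anhydride, 2 C=O (running total 5).
CH2CONHCH2: amide, 1 C=O (running total 6).
CH(CONH2): amide, 1 C=O (running total 7).
CH(COCl): acyl halide, 1 C=O (running total 8).

8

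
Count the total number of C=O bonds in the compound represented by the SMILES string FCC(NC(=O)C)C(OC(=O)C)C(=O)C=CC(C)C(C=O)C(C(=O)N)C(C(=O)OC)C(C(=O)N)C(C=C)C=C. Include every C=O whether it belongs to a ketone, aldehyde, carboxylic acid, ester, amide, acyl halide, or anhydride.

CH(NHCOCH3): amide, 1 C=O (running total 1).
CH(OCOCH3): ester, 1 C=O (running total 2).
CO: ketone, 1 C=O (running total 3).
CH(CHO): aldehyde, 1 C=O (running total 4).
CH(CONH2): amide, 1 C=O (running total 5).
CH(COOCH3): ester, 1 C=O (running total 6).
CH(CONH2): amide, 1 C=O (running total 7).

7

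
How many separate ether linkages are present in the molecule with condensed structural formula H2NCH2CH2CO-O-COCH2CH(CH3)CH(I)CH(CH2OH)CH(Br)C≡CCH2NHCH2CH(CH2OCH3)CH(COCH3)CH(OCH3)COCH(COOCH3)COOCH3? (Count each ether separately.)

2

Taking each segment in turn:
  H2NCH2: –NH2 on an sp³ carbon with no adjacent C=O → amine.
  CH2CO-O-COCH2: two acyl groups sharing one oxygen, –C(=O)–O–C(=O)– → anhydride.
  CH(I): halogen on an sp³ carbon → alkyl halide.
  CH(CH2OH): pendant –CH2OH on an sp³ backbone C → alcohol.
  CH(Br): halogen on an sp³ carbon → alkyl halide.
  C≡C: C≡C triple bond → alkyne.
  CH2NHCH2: C–N–C with sp³ carbons and no adjacent C=O → amine (secondary).
  CH(CH2OCH3): pendant –CH2OCH3: C–O–C linkage → ether.
  CH(COCH3): pendant –COCH3: carbonyl C bonded to two carbons → ketone.
  CH(OCH3): pendant –OCH3: C–O–C with sp³ C, no adjacent C=O → ether.
  CO: –C(=O)– with carbon on both sides → ketone.
  CH(COOCH3): pendant –COOCH3: carbonyl C bonded to C and –OCH3 → ester.
  COOCH3: –C(=O)OCH3: carbonyl C bonded to C and to –OCH3 → ester (not ketone + ether).
Ether appears at: CH(CH2OCH3), CH(OCH3) → 2.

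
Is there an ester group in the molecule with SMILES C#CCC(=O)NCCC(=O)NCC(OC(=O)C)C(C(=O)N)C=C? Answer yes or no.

yes

Taking each segment in turn:
  HC≡C: C≡C triple bond → alkyne.
  CH2CONHCH2: –C(=O)–N– linkage → amide (the N is not an amine).
  CH2CONHCH2: –C(=O)–N– linkage → amide (the N is not an amine).
  CH(OCOCH3): pendant –OC(=O)CH3: an acyloxy group → ester.
  CH(CONH2): pendant –CONH2: carbonyl C bonded to C and N → amide.
  CH=CH2: C=C double bond → alkene.
The CH(OCOCH3) segment supplies the ester: pendant –OC(=O)CH3: an acyloxy group → ester.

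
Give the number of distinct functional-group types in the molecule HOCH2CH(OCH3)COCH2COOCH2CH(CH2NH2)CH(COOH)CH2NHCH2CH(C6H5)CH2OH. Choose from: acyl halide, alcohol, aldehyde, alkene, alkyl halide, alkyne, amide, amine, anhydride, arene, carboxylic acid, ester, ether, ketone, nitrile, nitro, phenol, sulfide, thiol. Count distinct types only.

7

HO– on an sp³ carbon → alcohol.
pendant –OCH3: C–O–C with sp³ C, no adjacent C=O → ether.
–C(=O)– with carbon on both sides → ketone.
–C(=O)–O–C with C on the carbonyl side → ester.
pendant –CH2NH2: N on sp³ C, no adjacent C=O → amine.
pendant –COOH: carbonyl C bonded to C and –OH → carboxylic acid.
C–N–C with sp³ carbons and no adjacent C=O → amine (secondary).
pendant –C6H5: benzene ring → arene.
–OH on an sp³ carbon → alcohol.
Distinct types present: alcohol, amine, arene, carboxylic acid, ester, ether, ketone.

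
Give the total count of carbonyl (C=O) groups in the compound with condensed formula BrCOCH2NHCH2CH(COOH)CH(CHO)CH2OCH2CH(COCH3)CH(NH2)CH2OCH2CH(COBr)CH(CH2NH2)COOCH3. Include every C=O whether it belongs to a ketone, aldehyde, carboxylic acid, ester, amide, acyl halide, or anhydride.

BrCO: acyl halide, 1 C=O (running total 1).
CH(COOH): carboxylic acid, 1 C=O (running total 2).
CH(CHO): aldehyde, 1 C=O (running total 3).
CH(COCH3): ketone, 1 C=O (running total 4).
CH(COBr): acyl halide, 1 C=O (running total 5).
COOCH3: ester, 1 C=O (running total 6).

6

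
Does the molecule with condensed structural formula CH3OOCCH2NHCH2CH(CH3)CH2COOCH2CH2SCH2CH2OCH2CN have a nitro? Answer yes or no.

CH3O–C(=O)–: carbonyl C bonded to C and to –OCH3 → ester (not ketone + ether).
C–N–C with sp³ carbons and no adjacent C=O → amine (secondary).
–C(=O)–O–C with C on the carbonyl side → ester.
C–S–C linkage → sulfide (thioether).
C–O–C with sp³ carbons on both sides and no adjacent C=O → ether.
–C≡N: carbon triple-bonded to nitrogen → nitrile.
The groups actually present are: amine, ester, ether, nitrile, sulfide.

no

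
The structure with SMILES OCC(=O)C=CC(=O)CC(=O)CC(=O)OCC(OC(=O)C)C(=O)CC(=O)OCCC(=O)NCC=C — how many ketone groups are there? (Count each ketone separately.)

4

Taking each segment in turn:
  HOCH2: HO– on an sp³ carbon → alcohol.
  CO: –C(=O)– with carbon on both sides → ketone.
  CH=CH: C=C double bond → alkene.
  CO: –C(=O)– with carbon on both sides → ketone.
  CO: –C(=O)– with carbon on both sides → ketone.
  CH2COOCH2: –C(=O)–O–C with C on the carbonyl side → ester.
  CH(OCOCH3): pendant –OC(=O)CH3: an acyloxy group → ester.
  CO: –C(=O)– with carbon on both sides → ketone.
  CH2COOCH2: –C(=O)–O–C with C on the carbonyl side → ester.
  CH2CONHCH2: –C(=O)–N– linkage → amide (the N is not an amine).
  CH=CH2: C=C double bond → alkene.
Ketone appears at: CO, CO, CO, CO → 4.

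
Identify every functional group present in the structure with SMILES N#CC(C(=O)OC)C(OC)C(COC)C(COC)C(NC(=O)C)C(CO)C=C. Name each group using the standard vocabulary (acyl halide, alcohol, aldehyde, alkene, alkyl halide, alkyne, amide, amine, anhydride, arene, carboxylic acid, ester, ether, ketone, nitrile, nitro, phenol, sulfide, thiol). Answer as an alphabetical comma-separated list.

alcohol, alkene, amide, ester, ether, nitrile

Taking each segment in turn:
  N≡C: N≡C–: carbon triple-bonded to nitrogen → nitrile.
  CH(COOCH3): pendant –COOCH3: carbonyl C bonded to C and –OCH3 → ester.
  CH(OCH3): pendant –OCH3: C–O–C with sp³ C, no adjacent C=O → ether.
  CH(CH2OCH3): pendant –CH2OCH3: C–O–C linkage → ether.
  CH(CH2OCH3): pendant –CH2OCH3: C–O–C linkage → ether.
  CH(NHCOCH3): pendant –NHC(=O)CH3: N bonded to a carbonyl → amide (not amine).
  CH(CH2OH): pendant –CH2OH on an sp³ backbone C → alcohol.
  CH=CH2: C=C double bond → alkene.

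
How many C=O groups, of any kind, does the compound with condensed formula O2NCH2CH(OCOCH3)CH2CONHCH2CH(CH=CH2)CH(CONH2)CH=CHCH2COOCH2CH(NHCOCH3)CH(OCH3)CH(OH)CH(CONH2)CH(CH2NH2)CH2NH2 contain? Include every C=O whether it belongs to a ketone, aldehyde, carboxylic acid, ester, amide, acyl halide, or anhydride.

CH(OCOCH3): ester, 1 C=O (running total 1).
CH2CONHCH2: amide, 1 C=O (running total 2).
CH(CONH2): amide, 1 C=O (running total 3).
CH2COOCH2: ester, 1 C=O (running total 4).
CH(NHCOCH3): amide, 1 C=O (running total 5).
CH(CONH2): amide, 1 C=O (running total 6).

6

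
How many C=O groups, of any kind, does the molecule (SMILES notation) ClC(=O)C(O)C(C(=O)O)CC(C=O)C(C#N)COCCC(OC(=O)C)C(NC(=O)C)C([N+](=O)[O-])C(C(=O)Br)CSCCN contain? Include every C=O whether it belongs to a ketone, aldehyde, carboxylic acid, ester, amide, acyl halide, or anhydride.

6

ClCO: acyl halide, 1 C=O (running total 1).
CH(COOH): carboxylic acid, 1 C=O (running total 2).
CH(CHO): aldehyde, 1 C=O (running total 3).
CH(OCOCH3): ester, 1 C=O (running total 4).
CH(NHCOCH3): amide, 1 C=O (running total 5).
CH(COBr): acyl halide, 1 C=O (running total 6).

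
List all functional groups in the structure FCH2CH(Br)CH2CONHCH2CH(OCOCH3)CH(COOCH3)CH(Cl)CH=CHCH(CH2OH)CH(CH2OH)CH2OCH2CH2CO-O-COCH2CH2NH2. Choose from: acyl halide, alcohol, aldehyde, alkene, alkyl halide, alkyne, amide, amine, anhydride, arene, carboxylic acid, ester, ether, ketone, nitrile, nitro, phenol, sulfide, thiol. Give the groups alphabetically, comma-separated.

alcohol, alkene, alkyl halide, amide, amine, anhydride, ester, ether

Working along the chain:
  FCH2: halogen on an sp³ carbon → alkyl halide.
  CH(Br): halogen on an sp³ carbon → alkyl halide.
  CH2CONHCH2: –C(=O)–N– linkage → amide (the N is not an amine).
  CH(OCOCH3): pendant –OC(=O)CH3: an acyloxy group → ester.
  CH(COOCH3): pendant –COOCH3: carbonyl C bonded to C and –OCH3 → ester.
  CH(Cl): halogen on an sp³ carbon → alkyl halide.
  CH=CH: C=C double bond → alkene.
  CH(CH2OH): pendant –CH2OH on an sp³ backbone C → alcohol.
  CH(CH2OH): pendant –CH2OH on an sp³ backbone C → alcohol.
  CH2OCH2: C–O–C with sp³ carbons on both sides and no adjacent C=O → ether.
  CH2CO-O-COCH2: two acyl groups sharing one oxygen, –C(=O)–O–C(=O)– → anhydride.
  CH2NH2: –NH2 on an sp³ carbon with no adjacent C=O → amine.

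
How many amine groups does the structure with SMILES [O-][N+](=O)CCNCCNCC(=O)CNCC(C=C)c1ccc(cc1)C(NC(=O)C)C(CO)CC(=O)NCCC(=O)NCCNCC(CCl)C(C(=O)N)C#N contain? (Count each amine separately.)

4

–NO2 on carbon → nitro group.
C–N–C with sp³ carbons and no adjacent C=O → amine (secondary).
C–N–C with sp³ carbons and no adjacent C=O → amine (secondary).
–C(=O)– with carbon on both sides → ketone.
C–N–C with sp³ carbons and no adjacent C=O → amine (secondary).
pendant –CH=CH2: C=C double bond → alkene.
para-disubstituted benzene ring → arene.
pendant –NHC(=O)CH3: N bonded to a carbonyl → amide (not amine).
pendant –CH2OH on an sp³ backbone C → alcohol.
–C(=O)–N– linkage → amide (the N is not an amine).
–C(=O)–N– linkage → amide (the N is not an amine).
C–N–C with sp³ carbons and no adjacent C=O → amine (secondary).
pendant –CH2X: halogen on sp³ carbon → alkyl halide.
pendant –CONH2: carbonyl C bonded to C and N → amide.
–C≡N: carbon triple-bonded to nitrogen → nitrile.
Amine appears at: CH2NHCH2, CH2NHCH2, CH2NHCH2, CH2NHCH2 → 4.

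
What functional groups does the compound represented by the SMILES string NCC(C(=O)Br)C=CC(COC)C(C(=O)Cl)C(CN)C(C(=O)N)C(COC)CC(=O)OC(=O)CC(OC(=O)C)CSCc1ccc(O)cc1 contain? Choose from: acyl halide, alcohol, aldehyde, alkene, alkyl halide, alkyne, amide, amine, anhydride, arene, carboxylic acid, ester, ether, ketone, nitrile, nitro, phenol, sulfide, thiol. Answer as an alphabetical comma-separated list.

Reading the structure from left to right:
  H2NCH2: –NH2 on an sp³ carbon with no adjacent C=O → amine.
  CH(COBr): pendant –C(=O)X: carbonyl C bonded to C and halogen → acyl halide.
  CH=CH: C=C double bond → alkene.
  CH(CH2OCH3): pendant –CH2OCH3: C–O–C linkage → ether.
  CH(COCl): pendant –C(=O)X: carbonyl C bonded to C and halogen → acyl halide.
  CH(CH2NH2): pendant –CH2NH2: N on sp³ C, no adjacent C=O → amine.
  CH(CONH2): pendant –CONH2: carbonyl C bonded to C and N → amide.
  CH(CH2OCH3): pendant –CH2OCH3: C–O–C linkage → ether.
  CH2CO-O-COCH2: two acyl groups sharing one oxygen, –C(=O)–O–C(=O)– → anhydride.
  CH(OCOCH3): pendant –OC(=O)CH3: an acyloxy group → ester.
  CH2SCH2: C–S–C linkage → sulfide (thioether).
  C6H4OH: –OH attached directly to an aromatic ring → phenol (not alcohol); the ring itself is an arene.

acyl halide, alkene, amide, amine, anhydride, arene, ester, ether, phenol, sulfide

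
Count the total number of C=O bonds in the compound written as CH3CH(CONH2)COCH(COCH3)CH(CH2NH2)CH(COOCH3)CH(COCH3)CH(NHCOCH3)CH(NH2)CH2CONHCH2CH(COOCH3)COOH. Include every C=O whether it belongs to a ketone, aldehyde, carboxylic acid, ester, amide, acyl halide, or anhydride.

9

CH(CONH2): amide, 1 C=O (running total 1).
CO: ketone, 1 C=O (running total 2).
CH(COCH3): ketone, 1 C=O (running total 3).
CH(COOCH3): ester, 1 C=O (running total 4).
CH(COCH3): ketone, 1 C=O (running total 5).
CH(NHCOCH3): amide, 1 C=O (running total 6).
CH2CONHCH2: amide, 1 C=O (running total 7).
CH(COOCH3): ester, 1 C=O (running total 8).
COOH: carboxylic acid, 1 C=O (running total 9).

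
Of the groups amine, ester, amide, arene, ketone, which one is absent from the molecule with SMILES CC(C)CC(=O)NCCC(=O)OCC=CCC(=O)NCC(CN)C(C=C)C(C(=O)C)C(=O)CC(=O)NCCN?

arene

amide: present (CH2CONHCH2 — –C(=O)–N– linkage → amide (the N is not an amine)).
amine: present (CH(CH2NH2) — pendant –CH2NH2: N on sp³ C, no adjacent C=O → amine).
ester: present (CH2COOCH2 — –C(=O)–O–C with C on the carbonyl side → ester).
ketone: present (CH(COCH3) — pendant –COCH3: carbonyl C bonded to two carbons → ketone).
arene: no segment matches this pattern.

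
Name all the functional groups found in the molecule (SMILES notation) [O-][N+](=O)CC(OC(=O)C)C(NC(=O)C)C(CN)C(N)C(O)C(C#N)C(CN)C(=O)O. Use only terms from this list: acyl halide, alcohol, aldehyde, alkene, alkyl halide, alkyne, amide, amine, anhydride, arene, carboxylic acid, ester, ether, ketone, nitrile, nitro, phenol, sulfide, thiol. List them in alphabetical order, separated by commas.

alcohol, amide, amine, carboxylic acid, ester, nitrile, nitro

–NO2 on carbon → nitro group.
pendant –OC(=O)CH3: an acyloxy group → ester.
pendant –NHC(=O)CH3: N bonded to a carbonyl → amide (not amine).
pendant –CH2NH2: N on sp³ C, no adjacent C=O → amine.
–NH2 on an sp³ carbon with no adjacent C=O → amine.
–OH on an sp³ carbon → alcohol (secondary).
pendant –C≡N: nitrile.
pendant –CH2NH2: N on sp³ C, no adjacent C=O → amine.
–COOH: carbonyl C bonded to –OH and C → carboxylic acid (the –OH is not a separate alcohol).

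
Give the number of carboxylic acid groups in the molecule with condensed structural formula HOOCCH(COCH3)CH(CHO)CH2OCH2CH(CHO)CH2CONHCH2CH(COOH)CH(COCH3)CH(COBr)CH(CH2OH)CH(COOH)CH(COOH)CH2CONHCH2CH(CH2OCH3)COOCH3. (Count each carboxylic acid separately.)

Taking each segment in turn:
  HOOC: –COOH: carbonyl C bonded to –OH and C → carboxylic acid (the –OH is not a separate alcohol).
  CH(COCH3): pendant –COCH3: carbonyl C bonded to two carbons → ketone.
  CH(CHO): pendant –CHO: carbonyl C bonded to C and H → aldehyde.
  CH2OCH2: C–O–C with sp³ carbons on both sides and no adjacent C=O → ether.
  CH(CHO): pendant –CHO: carbonyl C bonded to C and H → aldehyde.
  CH2CONHCH2: –C(=O)–N– linkage → amide (the N is not an amine).
  CH(COOH): pendant –COOH: carbonyl C bonded to C and –OH → carboxylic acid.
  CH(COCH3): pendant –COCH3: carbonyl C bonded to two carbons → ketone.
  CH(COBr): pendant –C(=O)X: carbonyl C bonded to C and halogen → acyl halide.
  CH(CH2OH): pendant –CH2OH on an sp³ backbone C → alcohol.
  CH(COOH): pendant –COOH: carbonyl C bonded to C and –OH → carboxylic acid.
  CH(COOH): pendant –COOH: carbonyl C bonded to C and –OH → carboxylic acid.
  CH2CONHCH2: –C(=O)–N– linkage → amide (the N is not an amine).
  CH(CH2OCH3): pendant –CH2OCH3: C–O–C linkage → ether.
  COOCH3: –C(=O)OCH3: carbonyl C bonded to C and to –OCH3 → ester (not ketone + ether).
Carboxylic acid appears at: HOOC, CH(COOH), CH(COOH), CH(COOH) → 4.

4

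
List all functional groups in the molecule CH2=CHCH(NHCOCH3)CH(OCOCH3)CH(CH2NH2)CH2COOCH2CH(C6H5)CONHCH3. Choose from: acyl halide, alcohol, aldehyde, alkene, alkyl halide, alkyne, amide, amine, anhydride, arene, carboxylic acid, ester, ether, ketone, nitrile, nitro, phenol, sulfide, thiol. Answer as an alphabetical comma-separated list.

C=C double bond → alkene.
pendant –NHC(=O)CH3: N bonded to a carbonyl → amide (not amine).
pendant –OC(=O)CH3: an acyloxy group → ester.
pendant –CH2NH2: N on sp³ C, no adjacent C=O → amine.
–C(=O)–O–C with C on the carbonyl side → ester.
pendant –C6H5: benzene ring → arene.
–C(=O)NHCH3: carbonyl C bonded to C and to N → amide (the N is not an amine).

alkene, amide, amine, arene, ester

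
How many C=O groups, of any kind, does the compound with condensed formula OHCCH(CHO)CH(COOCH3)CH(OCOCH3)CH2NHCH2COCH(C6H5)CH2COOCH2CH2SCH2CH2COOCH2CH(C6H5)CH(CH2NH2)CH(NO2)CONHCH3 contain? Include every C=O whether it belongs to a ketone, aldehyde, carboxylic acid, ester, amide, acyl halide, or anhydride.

8

OHC: aldehyde, 1 C=O (running total 1).
CH(CHO): aldehyde, 1 C=O (running total 2).
CH(COOCH3): ester, 1 C=O (running total 3).
CH(OCOCH3): ester, 1 C=O (running total 4).
CO: ketone, 1 C=O (running total 5).
CH2COOCH2: ester, 1 C=O (running total 6).
CH2COOCH2: ester, 1 C=O (running total 7).
CONHCH3: amide, 1 C=O (running total 8).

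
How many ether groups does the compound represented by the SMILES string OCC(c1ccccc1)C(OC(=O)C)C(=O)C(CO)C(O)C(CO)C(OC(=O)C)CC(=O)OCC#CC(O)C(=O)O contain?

HO– on an sp³ carbon → alcohol.
pendant –C6H5: benzene ring → arene.
pendant –OC(=O)CH3: an acyloxy group → ester.
–C(=O)– with carbon on both sides → ketone.
pendant –CH2OH on an sp³ backbone C → alcohol.
–OH on an sp³ carbon → alcohol (secondary).
pendant –CH2OH on an sp³ backbone C → alcohol.
pendant –OC(=O)CH3: an acyloxy group → ester.
–C(=O)–O–C with C on the carbonyl side → ester.
C≡C triple bond → alkyne.
–OH on an sp³ carbon → alcohol (secondary).
–COOH: carbonyl C bonded to –OH and C → carboxylic acid (the –OH is not a separate alcohol).
No segment is a ether: HOCH2 is alcohol, not ether; CH(OCOCH3) is ester, not ether; CH(CH2OH) is alcohol, not ether. → 0.

0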